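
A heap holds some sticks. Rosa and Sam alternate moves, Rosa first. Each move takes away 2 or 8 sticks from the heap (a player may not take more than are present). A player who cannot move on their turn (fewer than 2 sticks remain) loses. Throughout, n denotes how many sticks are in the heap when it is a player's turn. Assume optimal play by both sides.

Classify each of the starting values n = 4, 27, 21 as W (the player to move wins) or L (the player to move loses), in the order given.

4: L, 27: W, 21: L

Compute win/loss labels from the base case upward. A position with no move is L. Any other position is W if it can reach an L in one move, else L.
n=0: no move → L
n=1: no move → L
n=2: reaches L-position 0 → W
n=3: reaches L-position 1 → W
n=4: only reaches 2(W), which is W → L
n=5: only reaches 3(W), which is W → L
n=6: reaches L-position 4 → W
n=7: reaches L-position 5 → W
n=8: reaches L-position 0 → W
n=9: reaches L-position 1 → W
n=10: only reaches 8(W), 2(W), all W → L
n=11: only reaches 9(W), 3(W), all W → L
n=12: reaches L-position 10 → W
n=13: reaches L-position 11 → W
n=14: only reaches 12(W), 6(W), all W → L
n=15: only reaches 13(W), 7(W), all W → L
n=16: reaches L-position 14 → W
n=17: reaches L-position 15 → W
n=18: reaches L-position 10 → W
n=19: reaches L-position 11 → W
n=20: only reaches 18(W), 12(W), all W → L
n=21: only reaches 19(W), 13(W), all W → L
n=22: reaches L-position 20 → W
n=23: reaches L-position 21 → W
n=24: only reaches 22(W), 16(W), all W → L
n=25: only reaches 23(W), 17(W), all W → L
n=26: reaches L-position 24 → W
n=27: reaches L-position 25 → W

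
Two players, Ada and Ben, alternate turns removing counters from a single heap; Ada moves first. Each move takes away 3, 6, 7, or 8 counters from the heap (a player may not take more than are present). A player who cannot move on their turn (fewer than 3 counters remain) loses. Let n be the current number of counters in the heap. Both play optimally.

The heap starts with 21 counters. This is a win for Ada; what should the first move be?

Remove 8, leaving 13.

Work bottom-up. With no move the player to move loses. Otherwise the position is W if at least one move leads to an L position for the opponent, and L if every move leads to a W.
n=0: no move → L
n=1: no move → L
n=2: no move → L
n=3: →0(L), so W
n=4: →1(L), so W
n=5: →2(L), so W
n=6: →0(L), so W
n=7: →1(L), so W
n=8: →2(L), so W
n=9: →2(L), so W
n=10: →2(L), so W
n=11: →8(W), 5(W), 4(W), 3(W) — all W, so L
n=12: →9(W), 6(W), 5(W), 4(W) — all W, so L
n=13: →10(W), 7(W), 6(W), 5(W) — all W, so L
n=14: →11(L), so W
n=15: →12(L), so W
n=16: →13(L), so W
n=17: →11(L), so W
n=18: →12(L), so W
n=19: →13(L), so W
n=20: →13(L), so W
n=21: →13(L), so W
From 21, the L positions reachable in one move are: 13.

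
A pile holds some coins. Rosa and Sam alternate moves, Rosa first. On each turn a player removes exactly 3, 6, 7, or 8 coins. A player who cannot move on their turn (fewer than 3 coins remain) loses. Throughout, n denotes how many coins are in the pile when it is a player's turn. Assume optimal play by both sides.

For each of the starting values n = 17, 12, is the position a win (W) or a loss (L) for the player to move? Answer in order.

17: W, 12: L

Use the standard recursion: the mover loses at a terminal position; elsewhere, the mover wins exactly when some move hands the opponent an L position.
n=0: no move → L
n=1: no move → L
n=2: no move → L
n=3: W (go to 0, an L position)
n=4: W (go to 1, an L position)
n=5: W (go to 2, an L position)
n=6: W (go to 0, an L position)
n=7: W (go to 1, an L position)
n=8: W (go to 2, an L position)
n=9: W (go to 2, an L position)
n=10: W (go to 2, an L position)
n=11: L (options 8(W), 5(W), 4(W), 3(W) are all W)
n=12: L (options 9(W), 6(W), 5(W), 4(W) are all W)
n=13: L (options 10(W), 7(W), 6(W), 5(W) are all W)
n=14: W (go to 11, an L position)
n=15: W (go to 12, an L position)
n=16: W (go to 13, an L position)
n=17: W (go to 11, an L position)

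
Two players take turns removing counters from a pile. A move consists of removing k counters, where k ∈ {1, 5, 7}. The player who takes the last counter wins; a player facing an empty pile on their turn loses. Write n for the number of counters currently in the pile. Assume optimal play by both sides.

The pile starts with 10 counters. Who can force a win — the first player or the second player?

Compute win/loss labels from the base case upward. A position with no move is L. Any other position is W if it can reach an L in one move, else L.
n=0: no move → L
n=1: can move to 0, which is L ⇒ W
n=2: the only move is to 1(W), a W ⇒ L
n=3: can move to 2, which is L ⇒ W
n=4: the only move is to 3(W), a W ⇒ L
n=5: can move to 4, which is L ⇒ W
n=6: moves to 5(W), 1(W); every one is W ⇒ L
n=7: can move to 6, which is L ⇒ W
n=8: moves to 7(W), 3(W), 1(W); every one is W ⇒ L
n=9: can move to 8, which is L ⇒ W
n=10: moves to 9(W), 5(W), 3(W); every one is W ⇒ L
The starting position 10 is L: whatever the player to move does, the opponent receives a W position.

The second player wins.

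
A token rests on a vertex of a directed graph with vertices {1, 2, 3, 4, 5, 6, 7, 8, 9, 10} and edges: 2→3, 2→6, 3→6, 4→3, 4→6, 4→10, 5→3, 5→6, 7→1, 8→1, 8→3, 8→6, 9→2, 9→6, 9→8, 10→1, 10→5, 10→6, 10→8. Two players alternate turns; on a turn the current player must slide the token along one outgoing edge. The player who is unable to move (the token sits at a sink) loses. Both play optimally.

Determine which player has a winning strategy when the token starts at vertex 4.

The first player wins.

Compute win/loss labels from the base case upward. A position with no move is L. Any other position is W if it can reach an L in one move, else L.
Every edge goes from a vertex to one that appears earlier in the order 1, 6, 3, 8, 7, 5, 10, 2, 4, 9, so processing vertices in that order labels each vertex after all of its successors.
1: no outgoing edge → L
6: no outgoing edge → L
3: →6(L), so W
8: →6(L), so W
7: →1(L), so W
5: →6(L), so W
10: →6(L), so W
2: →6(L), so W
4: →6(L), so W
9: →6(L), so W
The starting position 4 is W: the player to move should move to 6, handing over an L position.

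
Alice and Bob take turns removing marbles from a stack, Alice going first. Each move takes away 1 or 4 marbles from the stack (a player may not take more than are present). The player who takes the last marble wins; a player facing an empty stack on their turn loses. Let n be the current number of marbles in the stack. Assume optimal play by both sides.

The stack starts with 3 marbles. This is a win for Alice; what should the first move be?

Remove 1, leaving 2.

Compute win/loss labels from the base case upward. A position with no move is L. Any other position is W if it can reach an L in one move, else L.
n=0: no move → L
n=1: reaches L-position 0 → W
n=2: only reaches 1(W), which is W → L
n=3: reaches L-position 2 → W
From 3, the L positions reachable in one move are: 2.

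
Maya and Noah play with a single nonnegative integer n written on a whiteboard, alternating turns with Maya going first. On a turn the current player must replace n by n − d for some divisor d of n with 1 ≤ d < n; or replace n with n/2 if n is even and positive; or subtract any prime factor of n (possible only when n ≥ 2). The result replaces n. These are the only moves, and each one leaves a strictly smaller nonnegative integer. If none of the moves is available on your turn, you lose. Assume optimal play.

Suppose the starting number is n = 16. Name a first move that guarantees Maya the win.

Compute win/loss labels from the base case upward. A position with no move is L. Any other position is W if it can reach an L in one move, else L.
n=0: no move → L
n=1: no move → L
n=2: W (go to 0, an L position)
n=3: W (go to 0, an L position)
n=4: L (options 2(W), 3(W) are all W)
n=5: W (go to 0, an L position)
n=6: W (go to 4, an L position)
n=7: W (go to 0, an L position)
n=8: W (go to 4, an L position)
n=9: L (options 6(W), 8(W) are all W)
n=10: W (go to 9, an L position)
n=11: W (go to 0, an L position)
n=12: W (go to 9, an L position)
n=13: W (go to 0, an L position)
n=14: L (options 7(W), 12(W), 13(W) are all W)
n=15: W (go to 14, an L position)
n=16: W (go to 14, an L position)
From 16, the L positions reachable in one move are: 14.

Move to 14.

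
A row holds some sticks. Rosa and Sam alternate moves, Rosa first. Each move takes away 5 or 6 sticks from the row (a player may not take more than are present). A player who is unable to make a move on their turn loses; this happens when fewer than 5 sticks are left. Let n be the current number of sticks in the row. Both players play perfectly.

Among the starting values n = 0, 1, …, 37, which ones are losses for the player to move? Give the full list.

0, 1, 2, 3, 4, 11, 12, 13, 14, 15, 22, 23, 24, 25, 26, 33, 34, 35, 36, 37

Use the standard recursion: the mover loses at a terminal position; elsewhere, the mover wins exactly when some move hands the opponent an L position.
n=0: no move → L
n=1: no move → L
n=2: no move → L
n=3: no move → L
n=4: no move → L
n=5: can move to 0, which is L ⇒ W
n=6: can move to 1, which is L ⇒ W
n=7: can move to 2, which is L ⇒ W
n=8: can move to 3, which is L ⇒ W
n=9: can move to 4, which is L ⇒ W
n=10: can move to 4, which is L ⇒ W
n=11: moves to 6(W), 5(W); every one is W ⇒ L
n=12: moves to 7(W), 6(W); every one is W ⇒ L
n=13: moves to 8(W), 7(W); every one is W ⇒ L
n=14: moves to 9(W), 8(W); every one is W ⇒ L
n=15: moves to 10(W), 9(W); every one is W ⇒ L
n=16: can move to 11, which is L ⇒ W
n=17: can move to 12, which is L ⇒ W
n=18: can move to 13, which is L ⇒ W
n=19: can move to 14, which is L ⇒ W
n=20: can move to 15, which is L ⇒ W
n=21: can move to 15, which is L ⇒ W
n=22: moves to 17(W), 16(W); every one is W ⇒ L
n=23: moves to 18(W), 17(W); every one is W ⇒ L
n=24: moves to 19(W), 18(W); every one is W ⇒ L
n=25: moves to 20(W), 19(W); every one is W ⇒ L
n=26: moves to 21(W), 20(W); every one is W ⇒ L
n=27: can move to 22, which is L ⇒ W
n=28: can move to 23, which is L ⇒ W
n=29: can move to 24, which is L ⇒ W
n=30: can move to 25, which is L ⇒ W
n=31: can move to 26, which is L ⇒ W
n=32: can move to 26, which is L ⇒ W
n=33: moves to 28(W), 27(W); every one is W ⇒ L
n=34: moves to 29(W), 28(W); every one is W ⇒ L
n=35: moves to 30(W), 29(W); every one is W ⇒ L
n=36: moves to 31(W), 30(W); every one is W ⇒ L
n=37: moves to 32(W), 31(W); every one is W ⇒ L
The losing starting values of n are exactly the entries labelled L in this table (20 of them).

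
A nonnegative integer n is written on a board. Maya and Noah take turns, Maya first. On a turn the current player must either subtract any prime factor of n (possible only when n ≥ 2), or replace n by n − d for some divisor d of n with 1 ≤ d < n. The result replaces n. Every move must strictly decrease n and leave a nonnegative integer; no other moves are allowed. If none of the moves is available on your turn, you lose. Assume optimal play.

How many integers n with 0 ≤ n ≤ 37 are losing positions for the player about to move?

9

Work bottom-up. With no move the player to move loses. Otherwise the position is W if at least one move leads to an L position for the opponent, and L if every move leads to a W.
n=0: no move → L
n=1: no move → L
n=2: reaches L-position 0 → W
n=3: reaches L-position 0 → W
n=4: only reaches 2(W), 3(W), all W → L
n=5: reaches L-position 0 → W
n=6: reaches L-position 4 → W
n=7: reaches L-position 0 → W
n=8: reaches L-position 4 → W
n=9: only reaches 6(W), 8(W), all W → L
n=10: reaches L-position 9 → W
n=11: reaches L-position 0 → W
n=12: reaches L-position 9 → W
n=13: reaches L-position 0 → W
n=14: only reaches 7(W), 12(W), 13(W), all W → L
n=15: reaches L-position 14 → W
n=16: reaches L-position 14 → W
n=17: reaches L-position 0 → W
n=18: reaches L-position 9 → W
n=19: reaches L-position 0 → W
n=20: only reaches 10(W), 15(W), 16(W), 18(W), 19(W), all W → L
n=21: reaches L-position 14 → W
n=22: reaches L-position 20 → W
n=23: reaches L-position 0 → W
n=24: reaches L-position 20 → W
n=25: reaches L-position 20 → W
n=26: only reaches 13(W), 24(W), 25(W), all W → L
n=27: reaches L-position 26 → W
n=28: reaches L-position 14 → W
n=29: reaches L-position 0 → W
n=30: reaches L-position 20 → W
n=31: reaches L-position 0 → W
n=32: only reaches 16(W), 24(W), 28(W), 30(W), 31(W), all W → L
n=33: reaches L-position 32 → W
n=34: reaches L-position 32 → W
n=35: only reaches 28(W), 30(W), 34(W), all W → L
n=36: reaches L-position 32 → W
n=37: reaches L-position 0 → W
L entries with 0 ≤ n ≤ 37: n = 0, 1, 4, 9, 14, 20, 26, 32, 35; that makes 9.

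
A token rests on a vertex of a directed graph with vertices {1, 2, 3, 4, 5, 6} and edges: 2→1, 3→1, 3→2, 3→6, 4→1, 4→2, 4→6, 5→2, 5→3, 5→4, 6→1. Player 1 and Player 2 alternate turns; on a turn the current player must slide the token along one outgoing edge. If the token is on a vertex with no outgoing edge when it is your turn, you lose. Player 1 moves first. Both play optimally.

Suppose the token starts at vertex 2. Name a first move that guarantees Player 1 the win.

Positions with no move are L. A position that does have a move is losing for the player to move precisely when every available move leads to a winning position for the opponent. Fill in the labels:
Every edge goes from a vertex to one that appears earlier in the order 1, 6, 2, 3, 4, 5, so processing vertices in that order labels each vertex after all of its successors.
1: no outgoing edge → L
6: can move to 1, which is L ⇒ W
2: can move to 1, which is L ⇒ W
3: can move to 1, which is L ⇒ W
4: can move to 1, which is L ⇒ W
5: moves to 4(W), 3(W), 2(W); every one is W ⇒ L
From 2, the L positions reachable in one move are: 1.

Move to 1.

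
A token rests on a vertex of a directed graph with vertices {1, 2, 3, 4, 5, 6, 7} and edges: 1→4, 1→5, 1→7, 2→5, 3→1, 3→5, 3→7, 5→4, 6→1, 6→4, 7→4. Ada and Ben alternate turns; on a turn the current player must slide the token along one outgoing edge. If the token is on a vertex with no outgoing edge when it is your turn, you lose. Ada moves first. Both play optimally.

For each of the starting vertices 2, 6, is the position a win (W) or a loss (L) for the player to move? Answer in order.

Classify positions by backward induction: terminal positions (no move available) are L. From any other position, the mover wins iff some move reaches an L.
Every edge goes from a vertex to one that appears earlier in the order 4, 5, 7, 1, 2, 6, 3, so processing vertices in that order labels each vertex after all of its successors.
4: no outgoing edge → L
5: →4(L), so W
7: →4(L), so W
1: →4(L), so W
2: →5(W) only, which is W, so L
6: →4(L), so W
3: →1(W), 7(W), 5(W) — all W, so L

2: L, 6: W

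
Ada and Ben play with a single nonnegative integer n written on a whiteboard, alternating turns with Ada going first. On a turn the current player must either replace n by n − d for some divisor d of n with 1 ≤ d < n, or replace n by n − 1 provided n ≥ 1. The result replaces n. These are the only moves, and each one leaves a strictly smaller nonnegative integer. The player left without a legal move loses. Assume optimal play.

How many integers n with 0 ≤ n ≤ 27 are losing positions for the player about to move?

Build the W/L table. Terminal = L. A non-terminal position is W if it has a move to some L; otherwise it is L.
n=0: no move → L
n=1: W (go to 0, an L position)
n=2: L (sole option 1(W) is W)
n=3: W (go to 2, an L position)
n=4: W (go to 2, an L position)
n=5: L (sole option 4(W) is W)
n=6: W (go to 5, an L position)
n=7: L (sole option 6(W) is W)
n=8: W (go to 7, an L position)
n=9: L (options 6(W), 8(W) are all W)
n=10: W (go to 5, an L position)
n=11: L (sole option 10(W) is W)
n=12: W (go to 9, an L position)
n=13: L (sole option 12(W) is W)
n=14: W (go to 7, an L position)
n=15: L (options 10(W), 12(W), 14(W) are all W)
n=16: W (go to 15, an L position)
n=17: L (sole option 16(W) is W)
n=18: W (go to 9, an L position)
n=19: L (sole option 18(W) is W)
n=20: W (go to 15, an L position)
n=21: L (options 14(W), 18(W), 20(W) are all W)
n=22: W (go to 11, an L position)
n=23: L (sole option 22(W) is W)
n=24: W (go to 21, an L position)
n=25: L (options 20(W), 24(W) are all W)
n=26: W (go to 13, an L position)
n=27: L (options 18(W), 24(W), 26(W) are all W)
L entries with 0 ≤ n ≤ 27: n = 0, 2, 5, 7, 9, 11, 13, 15, 17, 19, 21, 23, 25, 27; that makes 14.

14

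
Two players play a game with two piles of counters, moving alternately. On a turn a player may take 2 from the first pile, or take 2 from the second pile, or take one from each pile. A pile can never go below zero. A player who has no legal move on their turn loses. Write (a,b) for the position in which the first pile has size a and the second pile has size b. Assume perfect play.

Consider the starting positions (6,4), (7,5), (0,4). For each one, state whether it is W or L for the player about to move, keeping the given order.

Build the W/L table. Terminal = L. A non-terminal position is W if it has a move to some L; otherwise it is L.
No move ever increases a pile, so every position that can arise here has a ≤ 7 and b ≤ 5; it is enough to label the cells with 0 ≤ a ≤ 7 and 0 ≤ b ≤ 5.
Every move lowers a or b (never raises either), so fill the grid row by row in increasing a, and left to right within a row: each cell's successors are then already labelled.
      b=0  b=1  b=2  b=3  b=4  b=5
a=0:    L    L    W    W    L    L
a=1:    L    W    W    L    L    W
a=2:    W    W    L    L    W    W
a=3:    W    L    L    W    W    L
a=4:    L    L    W    W    L    L
a=5:    L    W    W    L    L    W
a=6:    W    W    L    L    W    W
a=7:    W    L    L    W    W    L
Cells with no legal move (terminal, hence L): (0,0), (0,1), (1,0).
The remaining L cells, each justified by listing all of its moves:
(0,4): →(0,2)(W) only, which is W, so L
(0,5): →(0,3)(W) only, which is W, so L
(1,3): →(1,1)(W), (0,2)(W) — all W, so L
(1,4): →(1,2)(W), (0,3)(W) — all W, so L
(2,2): →(0,2)(W), (2,0)(W), (1,1)(W) — all W, so L
(2,3): →(0,3)(W), (2,1)(W), (1,2)(W) — all W, so L
(3,1): →(1,1)(W), (2,0)(W) — all W, so L
(3,2): →(1,2)(W), (3,0)(W), (2,1)(W) — all W, so L
(3,5): →(1,5)(W), (3,3)(W), (2,4)(W) — all W, so L
(4,0): →(2,0)(W) only, which is W, so L
(4,1): →(2,1)(W), (3,0)(W) — all W, so L
(4,4): →(2,4)(W), (4,2)(W), (3,3)(W) — all W, so L
(4,5): →(2,5)(W), (4,3)(W), (3,4)(W) — all W, so L
(5,0): →(3,0)(W) only, which is W, so L
(5,3): →(3,3)(W), (5,1)(W), (4,2)(W) — all W, so L
(5,4): →(3,4)(W), (5,2)(W), (4,3)(W) — all W, so L
(6,2): →(4,2)(W), (6,0)(W), (5,1)(W) — all W, so L
(6,3): →(4,3)(W), (6,1)(W), (5,2)(W) — all W, so L
(7,1): →(5,1)(W), (6,0)(W) — all W, so L
(7,2): →(5,2)(W), (7,0)(W), (6,1)(W) — all W, so L
(7,5): →(5,5)(W), (7,3)(W), (6,4)(W) — all W, so L
Every other cell has at least one move into one of the L cells above, so it is W.
(6,4): the move to (4,4) reaches an L cell, so W
(7,5): one of the L cells justified above, so L
(0,4): one of the L cells justified above, so L

(6,4): W, (7,5): L, (0,4): L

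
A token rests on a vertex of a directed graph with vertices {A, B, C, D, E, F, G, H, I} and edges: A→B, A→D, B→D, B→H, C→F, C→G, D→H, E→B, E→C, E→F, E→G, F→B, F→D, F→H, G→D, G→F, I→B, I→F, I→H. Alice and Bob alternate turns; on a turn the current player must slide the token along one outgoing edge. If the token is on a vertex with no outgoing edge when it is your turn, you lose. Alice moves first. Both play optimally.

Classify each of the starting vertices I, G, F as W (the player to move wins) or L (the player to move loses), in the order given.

I: W, G: L, F: W

Use the standard recursion: the mover loses at a terminal position; elsewhere, the mover wins exactly when some move hands the opponent an L position.
Every edge goes from a vertex to one that appears earlier in the order H, D, B, F, G, A, I, C, E, so processing vertices in that order labels each vertex after all of its successors.
H: no outgoing edge → L
D: can move to H, which is L ⇒ W
B: can move to H, which is L ⇒ W
F: can move to H, which is L ⇒ W
G: moves to F(W), D(W); every one is W ⇒ L
A: moves to B(W), D(W); every one is W ⇒ L
I: can move to H, which is L ⇒ W
C: can move to G, which is L ⇒ W
E: can move to G, which is L ⇒ W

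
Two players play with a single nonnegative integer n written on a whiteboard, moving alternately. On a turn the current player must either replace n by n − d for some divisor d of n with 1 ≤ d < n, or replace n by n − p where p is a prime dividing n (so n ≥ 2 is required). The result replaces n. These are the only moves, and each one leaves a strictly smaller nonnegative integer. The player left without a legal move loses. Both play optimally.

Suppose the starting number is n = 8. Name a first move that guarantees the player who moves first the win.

Move to 4.

Compute win/loss labels from the base case upward. A position with no move is L. Any other position is W if it can reach an L in one move, else L.
n=0: no move → L
n=1: no move → L
n=2: W (go to 0, an L position)
n=3: W (go to 0, an L position)
n=4: L (options 2(W), 3(W) are all W)
n=5: W (go to 0, an L position)
n=6: W (go to 4, an L position)
n=7: W (go to 0, an L position)
n=8: W (go to 4, an L position)
From 8, the L positions reachable in one move are: 4.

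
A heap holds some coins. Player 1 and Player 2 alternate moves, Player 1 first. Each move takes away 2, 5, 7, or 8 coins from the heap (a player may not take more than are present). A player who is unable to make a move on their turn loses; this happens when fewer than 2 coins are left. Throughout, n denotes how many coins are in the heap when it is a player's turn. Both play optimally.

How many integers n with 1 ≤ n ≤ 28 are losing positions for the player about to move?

Positions with no move are L. A position that does have a move is losing for the player to move precisely when every available move leads to a winning position for the opponent. Fill in the labels:
n=0: no move → L
n=1: no move → L
n=2: reaches L-position 0 → W
n=3: reaches L-position 1 → W
n=4: only reaches 2(W), which is W → L
n=5: reaches L-position 0 → W
n=6: reaches L-position 4 → W
n=7: reaches L-position 0 → W
n=8: reaches L-position 1 → W
n=9: reaches L-position 4 → W
n=10: only reaches 8(W), 5(W), 3(W), 2(W), all W → L
n=11: reaches L-position 4 → W
n=12: reaches L-position 10 → W
n=13: only reaches 11(W), 8(W), 6(W), 5(W), all W → L
n=14: only reaches 12(W), 9(W), 7(W), 6(W), all W → L
n=15: reaches L-position 13 → W
n=16: reaches L-position 14 → W
n=17: reaches L-position 10 → W
n=18: reaches L-position 13 → W
n=19: reaches L-position 14 → W
n=20: reaches L-position 13 → W
n=21: reaches L-position 14 → W
n=22: reaches L-position 14 → W
n=23: only reaches 21(W), 18(W), 16(W), 15(W), all W → L
n=24: only reaches 22(W), 19(W), 17(W), 16(W), all W → L
n=25: reaches L-position 23 → W
n=26: reaches L-position 24 → W
n=27: only reaches 25(W), 22(W), 20(W), 19(W), all W → L
n=28: reaches L-position 23 → W
L entries with 1 ≤ n ≤ 28 (n=0 is outside the asked range and is not counted): n = 1, 4, 10, 13, 14, 23, 24, 27; that makes 8.

8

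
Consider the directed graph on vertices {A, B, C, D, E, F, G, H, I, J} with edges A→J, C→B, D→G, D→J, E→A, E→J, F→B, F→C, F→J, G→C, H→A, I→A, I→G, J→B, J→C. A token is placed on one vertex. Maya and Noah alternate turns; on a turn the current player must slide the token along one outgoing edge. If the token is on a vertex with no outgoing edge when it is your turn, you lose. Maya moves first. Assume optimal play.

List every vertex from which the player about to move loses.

A, B, G

Use the standard recursion: the mover loses at a terminal position; elsewhere, the mover wins exactly when some move hands the opponent an L position.
Every edge goes from a vertex to one that appears earlier in the order B, C, J, F, A, H, G, D, I, E, so processing vertices in that order labels each vertex after all of its successors.
B: no outgoing edge → L
C: W (go to B, an L position)
J: W (go to B, an L position)
F: W (go to B, an L position)
A: L (sole option J(W) is W)
H: W (go to A, an L position)
G: L (sole option C(W) is W)
D: W (go to G, an L position)
I: W (go to G, an L position)
E: W (go to A, an L position)
Reading off the rows marked L gives the requested list; there are 3 such vertices.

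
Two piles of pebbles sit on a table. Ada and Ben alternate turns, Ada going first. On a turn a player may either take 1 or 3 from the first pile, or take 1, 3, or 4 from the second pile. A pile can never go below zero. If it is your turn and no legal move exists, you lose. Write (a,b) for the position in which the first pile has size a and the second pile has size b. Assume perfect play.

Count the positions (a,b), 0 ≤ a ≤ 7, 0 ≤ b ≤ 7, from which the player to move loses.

20

Classify positions by backward induction: terminal positions (no move available) are L. From any other position, the mover wins iff some move reaches an L.
Every move lowers a or b (never raises either), so fill the grid row by row in increasing a, and left to right within a row: each cell's successors are then already labelled.
      b=0  b=1  b=2  b=3  b=4  b=5  b=6  b=7
a=0:    L    W    L    W    W    W    W    L
a=1:    W    L    W    L    W    W    W    W
a=2:    L    W    L    W    W    W    W    L
a=3:    W    L    W    L    W    W    W    W
a=4:    L    W    L    W    W    W    W    L
a=5:    W    L    W    L    W    W    W    W
a=6:    L    W    L    W    W    W    W    L
a=7:    W    L    W    L    W    W    W    W
Cells with no legal move (terminal, hence L): (0,0).
The remaining L cells, each justified by listing all of its moves:
(0,2): L (sole option (0,1)(W) is W)
(0,7): L (options (0,6)(W), (0,4)(W), (0,3)(W) are all W)
(1,1): L (options (0,1)(W), (1,0)(W) are all W)
(1,3): L (options (0,3)(W), (1,2)(W), (1,0)(W) are all W)
(2,0): L (sole option (1,0)(W) is W)
(2,2): L (options (1,2)(W), (2,1)(W) are all W)
(2,7): L (options (1,7)(W), (2,6)(W), (2,4)(W), (2,3)(W) are all W)
(3,1): L (options (2,1)(W), (0,1)(W), (3,0)(W) are all W)
(3,3): L (options (2,3)(W), (0,3)(W), (3,2)(W), (3,0)(W) are all W)
(4,0): L (options (3,0)(W), (1,0)(W) are all W)
(4,2): L (options (3,2)(W), (1,2)(W), (4,1)(W) are all W)
(4,7): L (options (3,7)(W), (1,7)(W), (4,6)(W), (4,4)(W), (4,3)(W) are all W)
(5,1): L (options (4,1)(W), (2,1)(W), (5,0)(W) are all W)
(5,3): L (options (4,3)(W), (2,3)(W), (5,2)(W), (5,0)(W) are all W)
(6,0): L (options (5,0)(W), (3,0)(W) are all W)
(6,2): L (options (5,2)(W), (3,2)(W), (6,1)(W) are all W)
(6,7): L (options (5,7)(W), (3,7)(W), (6,6)(W), (6,4)(W), (6,3)(W) are all W)
(7,1): L (options (6,1)(W), (4,1)(W), (7,0)(W) are all W)
(7,3): L (options (6,3)(W), (4,3)(W), (7,2)(W), (7,0)(W) are all W)
Every other cell has at least one move into one of the L cells above, so it is W.
L cells per row: a=0: 3, a=1: 2, a=2: 3, a=3: 2, a=4: 3, a=5: 2, a=6: 3, a=7: 2; total 20.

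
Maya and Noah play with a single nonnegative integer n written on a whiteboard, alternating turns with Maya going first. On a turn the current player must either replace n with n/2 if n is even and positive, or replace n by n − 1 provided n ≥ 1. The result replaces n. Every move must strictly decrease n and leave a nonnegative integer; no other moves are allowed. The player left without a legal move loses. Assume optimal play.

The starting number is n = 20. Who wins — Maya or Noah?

Maya wins.

Use the standard recursion: the mover loses at a terminal position; elsewhere, the mover wins exactly when some move hands the opponent an L position.
n=0: no move → L
n=1: W (go to 0, an L position)
n=2: L (sole option 1(W) is W)
n=3: W (go to 2, an L position)
n=4: W (go to 2, an L position)
n=5: L (sole option 4(W) is W)
n=6: W (go to 5, an L position)
n=7: L (sole option 6(W) is W)
n=8: W (go to 7, an L position)
n=9: L (sole option 8(W) is W)
n=10: W (go to 5, an L position)
n=11: L (sole option 10(W) is W)
n=12: W (go to 11, an L position)
n=13: L (sole option 12(W) is W)
n=14: W (go to 7, an L position)
n=15: L (sole option 14(W) is W)
n=16: W (go to 15, an L position)
n=17: L (sole option 16(W) is W)
n=18: W (go to 9, an L position)
n=19: L (sole option 18(W) is W)
n=20: W (go to 19, an L position)
The starting position 20 is W: Maya should move to 19, handing over an L position.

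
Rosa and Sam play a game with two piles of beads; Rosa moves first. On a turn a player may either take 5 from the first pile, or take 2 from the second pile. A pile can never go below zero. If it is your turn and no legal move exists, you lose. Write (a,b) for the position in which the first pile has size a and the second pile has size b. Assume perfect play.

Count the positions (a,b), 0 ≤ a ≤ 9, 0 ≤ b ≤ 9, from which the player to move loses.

50

Compute win/loss labels from the base case upward. A position with no move is L. Any other position is W if it can reach an L in one move, else L.
Every move lowers a or b (never raises either), so fill the grid row by row in increasing a, and left to right within a row: each cell's successors are then already labelled.
      b=0  b=1  b=2  b=3  b=4  b=5  b=6  b=7  b=8  b=9
a=0:    L    L    W    W    L    L    W    W    L    L
a=1:    L    L    W    W    L    L    W    W    L    L
a=2:    L    L    W    W    L    L    W    W    L    L
a=3:    L    L    W    W    L    L    W    W    L    L
a=4:    L    L    W    W    L    L    W    W    L    L
a=5:    W    W    L    L    W    W    L    L    W    W
a=6:    W    W    L    L    W    W    L    L    W    W
a=7:    W    W    L    L    W    W    L    L    W    W
a=8:    W    W    L    L    W    W    L    L    W    W
a=9:    W    W    L    L    W    W    L    L    W    W
Cells with no legal move (terminal, hence L): (0,0), (0,1), (1,0), (1,1), (2,0), (2,1), (3,0), (3,1), (4,0), (4,1).
The remaining L cells, each justified by listing all of its moves:
(0,4): →(0,2)(W) only, which is W, so L
(0,5): →(0,3)(W) only, which is W, so L
(0,8): →(0,6)(W) only, which is W, so L
(0,9): →(0,7)(W) only, which is W, so L
(1,4): →(1,2)(W) only, which is W, so L
(1,5): →(1,3)(W) only, which is W, so L
(1,8): →(1,6)(W) only, which is W, so L
(1,9): →(1,7)(W) only, which is W, so L
(2,4): →(2,2)(W) only, which is W, so L
(2,5): →(2,3)(W) only, which is W, so L
(2,8): →(2,6)(W) only, which is W, so L
(2,9): →(2,7)(W) only, which is W, so L
(3,4): →(3,2)(W) only, which is W, so L
(3,5): →(3,3)(W) only, which is W, so L
(3,8): →(3,6)(W) only, which is W, so L
(3,9): →(3,7)(W) only, which is W, so L
(4,4): →(4,2)(W) only, which is W, so L
(4,5): →(4,3)(W) only, which is W, so L
(4,8): →(4,6)(W) only, which is W, so L
(4,9): →(4,7)(W) only, which is W, so L
(5,2): →(0,2)(W), (5,0)(W) — all W, so L
(5,3): →(0,3)(W), (5,1)(W) — all W, so L
(5,6): →(0,6)(W), (5,4)(W) — all W, so L
(5,7): →(0,7)(W), (5,5)(W) — all W, so L
(6,2): →(1,2)(W), (6,0)(W) — all W, so L
(6,3): →(1,3)(W), (6,1)(W) — all W, so L
(6,6): →(1,6)(W), (6,4)(W) — all W, so L
(6,7): →(1,7)(W), (6,5)(W) — all W, so L
(7,2): →(2,2)(W), (7,0)(W) — all W, so L
(7,3): →(2,3)(W), (7,1)(W) — all W, so L
(7,6): →(2,6)(W), (7,4)(W) — all W, so L
(7,7): →(2,7)(W), (7,5)(W) — all W, so L
(8,2): →(3,2)(W), (8,0)(W) — all W, so L
(8,3): →(3,3)(W), (8,1)(W) — all W, so L
(8,6): →(3,6)(W), (8,4)(W) — all W, so L
(8,7): →(3,7)(W), (8,5)(W) — all W, so L
(9,2): →(4,2)(W), (9,0)(W) — all W, so L
(9,3): →(4,3)(W), (9,1)(W) — all W, so L
(9,6): →(4,6)(W), (9,4)(W) — all W, so L
(9,7): →(4,7)(W), (9,5)(W) — all W, so L
Every other cell has at least one move into one of the L cells above, so it is W.
L cells per row: a=0: 6, a=1: 6, a=2: 6, a=3: 6, a=4: 6, a=5: 4, a=6: 4, a=7: 4, a=8: 4, a=9: 4; total 50.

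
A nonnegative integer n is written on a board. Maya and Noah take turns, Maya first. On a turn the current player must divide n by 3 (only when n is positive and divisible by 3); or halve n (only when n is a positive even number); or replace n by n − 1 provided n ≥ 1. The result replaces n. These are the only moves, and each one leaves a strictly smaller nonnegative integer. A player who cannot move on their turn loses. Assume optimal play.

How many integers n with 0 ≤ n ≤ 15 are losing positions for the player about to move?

7

Use the standard recursion: the mover loses at a terminal position; elsewhere, the mover wins exactly when some move hands the opponent an L position.
n=0: no move → L
n=1: →0(L), so W
n=2: →1(W) only, which is W, so L
n=3: →2(L), so W
n=4: →2(L), so W
n=5: →4(W) only, which is W, so L
n=6: →2(L), so W
n=7: →6(W) only, which is W, so L
n=8: →7(L), so W
n=9: →3(W), 8(W) — all W, so L
n=10: →5(L), so W
n=11: →10(W) only, which is W, so L
n=12: →11(L), so W
n=13: →12(W) only, which is W, so L
n=14: →7(L), so W
n=15: →5(L), so W
L entries with 0 ≤ n ≤ 15: n = 0, 2, 5, 7, 9, 11, 13; that makes 7.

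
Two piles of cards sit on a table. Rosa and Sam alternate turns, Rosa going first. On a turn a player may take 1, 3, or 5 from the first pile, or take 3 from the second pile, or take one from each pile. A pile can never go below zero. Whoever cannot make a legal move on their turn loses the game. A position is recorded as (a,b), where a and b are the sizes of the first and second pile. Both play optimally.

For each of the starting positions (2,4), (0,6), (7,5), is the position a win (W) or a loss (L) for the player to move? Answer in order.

(2,4): W, (0,6): L, (7,5): L

Positions with no move are L. A position that does have a move is losing for the player to move precisely when every available move leads to a winning position for the opponent. Fill in the labels:
No move ever increases a pile, so every position that can arise here has a ≤ 7 and b ≤ 6; it is enough to label the cells with 0 ≤ a ≤ 7 and 0 ≤ b ≤ 6.
Every move lowers a or b (never raises either), so fill the grid row by row in increasing a, and left to right within a row: each cell's successors are then already labelled.
      b=0  b=1  b=2  b=3  b=4  b=5  b=6
a=0:    L    L    L    W    W    W    L
a=1:    W    W    W    W    L    L    W
a=2:    L    L    L    W    W    W    W
a=3:    W    W    W    W    L    L    W
a=4:    L    L    L    W    W    W    W
a=5:    W    W    W    W    L    L    W
a=6:    L    L    L    W    W    W    W
a=7:    W    W    W    W    L    L    L
Cells with no legal move (terminal, hence L): (0,0), (0,1), (0,2).
The remaining L cells, each justified by listing all of its moves:
(0,6): →(0,3)(W) only, which is W, so L
(1,4): →(0,4)(W), (1,1)(W), (0,3)(W) — all W, so L
(1,5): →(0,5)(W), (1,2)(W), (0,4)(W) — all W, so L
(2,0): →(1,0)(W) only, which is W, so L
(2,1): →(1,1)(W), (1,0)(W) — all W, so L
(2,2): →(1,2)(W), (1,1)(W) — all W, so L
(3,4): →(2,4)(W), (0,4)(W), (3,1)(W), (2,3)(W) — all W, so L
(3,5): →(2,5)(W), (0,5)(W), (3,2)(W), (2,4)(W) — all W, so L
(4,0): →(3,0)(W), (1,0)(W) — all W, so L
(4,1): →(3,1)(W), (1,1)(W), (3,0)(W) — all W, so L
(4,2): →(3,2)(W), (1,2)(W), (3,1)(W) — all W, so L
(5,4): →(4,4)(W), (2,4)(W), (0,4)(W), (5,1)(W), (4,3)(W) — all W, so L
(5,5): →(4,5)(W), (2,5)(W), (0,5)(W), (5,2)(W), (4,4)(W) — all W, so L
(6,0): →(5,0)(W), (3,0)(W), (1,0)(W) — all W, so L
(6,1): →(5,1)(W), (3,1)(W), (1,1)(W), (5,0)(W) — all W, so L
(6,2): →(5,2)(W), (3,2)(W), (1,2)(W), (5,1)(W) — all W, so L
(7,4): →(6,4)(W), (4,4)(W), (2,4)(W), (7,1)(W), (6,3)(W) — all W, so L
(7,5): →(6,5)(W), (4,5)(W), (2,5)(W), (7,2)(W), (6,4)(W) — all W, so L
(7,6): →(6,6)(W), (4,6)(W), (2,6)(W), (7,3)(W), (6,5)(W) — all W, so L
Every other cell has at least one move into one of the L cells above, so it is W.
(2,4): the move to (1,4) reaches an L cell, so W
(0,6): one of the L cells justified above, so L
(7,5): one of the L cells justified above, so L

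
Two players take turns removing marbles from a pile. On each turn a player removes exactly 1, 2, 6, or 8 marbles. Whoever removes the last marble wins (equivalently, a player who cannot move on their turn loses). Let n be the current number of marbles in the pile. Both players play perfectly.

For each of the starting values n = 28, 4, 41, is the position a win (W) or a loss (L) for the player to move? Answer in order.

28: L, 4: W, 41: W

Build the W/L table. Terminal = L. A non-terminal position is W if it has a move to some L; otherwise it is L.
n=0: no move → L
n=1: reaches L-position 0 → W
n=2: reaches L-position 0 → W
n=3: only reaches 2(W), 1(W), all W → L
n=4: reaches L-position 3 → W
n=5: reaches L-position 3 → W
n=6: reaches L-position 0 → W
n=7: only reaches 6(W), 5(W), 1(W), all W → L
n=8: reaches L-position 7 → W
n=9: reaches L-position 7 → W
n=10: only reaches 9(W), 8(W), 4(W), 2(W), all W → L
n=11: reaches L-position 10 → W
n=12: reaches L-position 10 → W
n=13: reaches L-position 7 → W
n=14: only reaches 13(W), 12(W), 8(W), 6(W), all W → L
n=15: reaches L-position 14 → W
n=16: reaches L-position 14 → W
n=17: only reaches 16(W), 15(W), 11(W), 9(W), all W → L
n=18: reaches L-position 17 → W
n=19: reaches L-position 17 → W
n=20: reaches L-position 14 → W
n=21: only reaches 20(W), 19(W), 15(W), 13(W), all W → L
n=22: reaches L-position 21 → W
n=23: reaches L-position 21 → W
n=24: only reaches 23(W), 22(W), 18(W), 16(W), all W → L
n=25: reaches L-position 24 → W
n=26: reaches L-position 24 → W
n=27: reaches L-position 21 → W
n=28: only reaches 27(W), 26(W), 22(W), 20(W), all W → L
n=29: reaches L-position 28 → W
n=30: reaches L-position 28 → W
n=31: only reaches 30(W), 29(W), 25(W), 23(W), all W → L
n=32: reaches L-position 31 → W
n=33: reaches L-position 31 → W
n=34: reaches L-position 28 → W
n=35: only reaches 34(W), 33(W), 29(W), 27(W), all W → L
n=36: reaches L-position 35 → W
n=37: reaches L-position 35 → W
n=38: only reaches 37(W), 36(W), 32(W), 30(W), all W → L
n=39: reaches L-position 38 → W
n=40: reaches L-position 38 → W
n=41: reaches L-position 35 → W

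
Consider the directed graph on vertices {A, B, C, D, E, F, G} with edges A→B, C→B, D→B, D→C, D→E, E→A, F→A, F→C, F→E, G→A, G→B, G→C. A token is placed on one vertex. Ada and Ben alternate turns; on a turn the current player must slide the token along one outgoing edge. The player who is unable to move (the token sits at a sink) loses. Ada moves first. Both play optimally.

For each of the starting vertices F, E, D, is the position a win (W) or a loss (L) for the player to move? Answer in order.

F: W, E: L, D: W

Work bottom-up. With no move the player to move loses. Otherwise the position is W if at least one move leads to an L position for the opponent, and L if every move leads to a W.
Every edge goes from a vertex to one that appears earlier in the order B, A, C, G, E, D, F, so processing vertices in that order labels each vertex after all of its successors.
B: no outgoing edge → L
A: can move to B, which is L ⇒ W
C: can move to B, which is L ⇒ W
G: can move to B, which is L ⇒ W
E: the only move is to A(W), a W ⇒ L
D: can move to E, which is L ⇒ W
F: can move to E, which is L ⇒ W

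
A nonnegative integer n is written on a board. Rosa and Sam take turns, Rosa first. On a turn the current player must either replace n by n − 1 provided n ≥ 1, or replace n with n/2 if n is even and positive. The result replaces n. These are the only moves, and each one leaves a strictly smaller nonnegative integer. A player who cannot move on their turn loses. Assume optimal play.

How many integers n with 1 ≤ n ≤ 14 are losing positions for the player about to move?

Use the standard recursion: the mover loses at a terminal position; elsewhere, the mover wins exactly when some move hands the opponent an L position.
n=0: no move → L
n=1: →0(L), so W
n=2: →1(W) only, which is W, so L
n=3: →2(L), so W
n=4: →2(L), so W
n=5: →4(W) only, which is W, so L
n=6: →5(L), so W
n=7: →6(W) only, which is W, so L
n=8: →7(L), so W
n=9: →8(W) only, which is W, so L
n=10: →5(L), so W
n=11: →10(W) only, which is W, so L
n=12: →11(L), so W
n=13: →12(W) only, which is W, so L
n=14: →7(L), so W
L entries with 1 ≤ n ≤ 14 (n=0 is outside the asked range and is not counted): n = 2, 5, 7, 9, 11, 13; that makes 6.

6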